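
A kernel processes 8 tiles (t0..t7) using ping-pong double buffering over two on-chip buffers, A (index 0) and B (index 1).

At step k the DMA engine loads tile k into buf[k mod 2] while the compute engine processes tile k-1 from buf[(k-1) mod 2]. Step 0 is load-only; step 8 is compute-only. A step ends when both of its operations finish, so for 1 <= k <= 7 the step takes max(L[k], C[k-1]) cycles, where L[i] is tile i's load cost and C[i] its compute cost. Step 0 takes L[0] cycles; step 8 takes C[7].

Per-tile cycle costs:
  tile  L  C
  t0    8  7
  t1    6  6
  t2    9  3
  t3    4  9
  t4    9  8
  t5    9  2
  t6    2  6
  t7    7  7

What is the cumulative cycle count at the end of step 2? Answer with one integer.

end_cycle[2] = 24

[0] DMA t0→A (8c) ∥ CU idle ⇒ 8c, clock 8
[1] DMA t1→B (6c) ∥ CU A:t0 (7c) ⇒ 7c, clock 15
[2] DMA t2→A (9c) ∥ CU B:t1 (6c) ⇒ 9c, clock 24
[3] DMA t3→B (4c) ∥ CU A:t2 (3c) ⇒ 4c, clock 28
[4] DMA t4→A (9c) ∥ CU B:t3 (9c) ⇒ 9c, clock 37
[5] DMA t5→B (9c) ∥ CU A:t4 (8c) ⇒ 9c, clock 46
[6] DMA t6→A (2c) ∥ CU B:t5 (2c) ⇒ 2c, clock 48
[7] DMA t7→B (7c) ∥ CU A:t6 (6c) ⇒ 7c, clock 55
[8] DMA idle ∥ CU B:t7 (7c) ⇒ 7c, clock 62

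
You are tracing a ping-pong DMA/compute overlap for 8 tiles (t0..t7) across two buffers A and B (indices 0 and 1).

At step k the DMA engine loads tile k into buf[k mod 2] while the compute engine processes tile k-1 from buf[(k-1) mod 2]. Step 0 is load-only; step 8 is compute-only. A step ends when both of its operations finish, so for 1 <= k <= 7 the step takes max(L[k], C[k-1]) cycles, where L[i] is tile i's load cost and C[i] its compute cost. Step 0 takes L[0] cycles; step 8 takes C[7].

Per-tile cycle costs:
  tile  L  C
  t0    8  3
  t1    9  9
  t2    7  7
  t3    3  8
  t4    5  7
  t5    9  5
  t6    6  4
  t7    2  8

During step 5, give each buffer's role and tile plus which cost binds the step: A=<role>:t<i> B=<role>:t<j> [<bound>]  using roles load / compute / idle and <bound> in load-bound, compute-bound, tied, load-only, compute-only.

step 5: A=compute:t4 B=load:t5 [load-bound]

step 0: L[0]=8 → dur=8, Σ=8 | A=load:t0 B=idle [load-only]
step 1: L[1]=9 C[0]=3 → dur=9, Σ=17 | A=compute:t0 B=load:t1 [load-bound]
step 2: L[2]=7 C[1]=9 → dur=9, Σ=26 | A=load:t2 B=compute:t1 [compute-bound]
step 3: L[3]=3 C[2]=7 → dur=7, Σ=33 | A=compute:t2 B=load:t3 [compute-bound]
step 4: L[4]=5 C[3]=8 → dur=8, Σ=41 | A=load:t4 B=compute:t3 [compute-bound]
step 5: L[5]=9 C[4]=7 → dur=9, Σ=50 | A=compute:t4 B=load:t5 [load-bound]
step 6: L[6]=6 C[5]=5 → dur=6, Σ=56 | A=load:t6 B=compute:t5 [load-bound]
step 7: L[7]=2 C[6]=4 → dur=4, Σ=60 | A=compute:t6 B=load:t7 [compute-bound]
step 8: C[7]=8 → dur=8, Σ=68 | A=idle B=compute:t7 [compute-only]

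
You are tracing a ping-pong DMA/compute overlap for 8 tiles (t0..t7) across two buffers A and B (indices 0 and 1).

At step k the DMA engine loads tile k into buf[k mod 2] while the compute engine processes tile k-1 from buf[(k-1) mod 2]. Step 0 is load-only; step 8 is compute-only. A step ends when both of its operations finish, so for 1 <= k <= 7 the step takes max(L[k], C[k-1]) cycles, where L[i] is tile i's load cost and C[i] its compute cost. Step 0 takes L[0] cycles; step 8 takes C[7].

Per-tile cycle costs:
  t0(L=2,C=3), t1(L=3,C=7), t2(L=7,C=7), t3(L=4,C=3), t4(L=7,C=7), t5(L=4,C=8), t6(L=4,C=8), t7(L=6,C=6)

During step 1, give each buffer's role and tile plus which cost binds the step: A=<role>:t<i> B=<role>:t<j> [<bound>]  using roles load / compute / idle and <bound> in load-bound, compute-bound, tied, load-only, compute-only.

  0. 2=2c; end=2; A:t0 B:-
  1. max(3,3)=3c; end=5; A:t0 B:t1
  2. max(7,7)=7c; end=12; A:t2 B:t1
  3. max(4,7)=7c; end=19; A:t2 B:t3
  4. max(7,3)=7c; end=26; A:t4 B:t3
  5. max(4,7)=7c; end=33; A:t4 B:t5
  6. max(4,8)=8c; end=41; A:t6 B:t5
  7. max(6,8)=8c; end=49; A:t6 B:t7
  8. 6=6c; end=55; A:t6 B:t7

step 1: A=compute:t0 B=load:t1 [tied]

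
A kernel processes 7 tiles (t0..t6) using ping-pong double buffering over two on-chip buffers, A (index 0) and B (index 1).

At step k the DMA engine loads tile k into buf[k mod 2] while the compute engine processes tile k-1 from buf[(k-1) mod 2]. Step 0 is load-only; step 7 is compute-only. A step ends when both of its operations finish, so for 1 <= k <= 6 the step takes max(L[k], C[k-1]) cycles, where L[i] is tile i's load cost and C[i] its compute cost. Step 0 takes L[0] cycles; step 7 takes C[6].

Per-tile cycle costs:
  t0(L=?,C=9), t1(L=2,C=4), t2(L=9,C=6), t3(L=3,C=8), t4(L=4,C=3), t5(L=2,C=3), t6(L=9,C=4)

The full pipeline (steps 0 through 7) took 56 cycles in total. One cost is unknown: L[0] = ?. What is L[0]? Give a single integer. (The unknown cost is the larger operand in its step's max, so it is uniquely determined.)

step 0: dur = L[0]=? = L[0]  (unknown; binding)
step 1: dur = max(L[1]=2, C[0]=9) = 9
step 2: dur = max(L[2]=9, C[1]=4) = 9
step 3: dur = max(L[3]=3, C[2]=6) = 6
step 4: dur = max(L[4]=4, C[3]=8) = 8
step 5: dur = max(L[5]=2, C[4]=3) = 3
step 6: dur = max(L[6]=9, C[5]=3) = 9
step 7: dur = C[6]=4 = 4
sum of known step durations = 48
dur[0] = total - known = 56 - 48 = 8
L[0] is the binding max in step 0, so L[0] = dur[0] = 8

L[0] = 8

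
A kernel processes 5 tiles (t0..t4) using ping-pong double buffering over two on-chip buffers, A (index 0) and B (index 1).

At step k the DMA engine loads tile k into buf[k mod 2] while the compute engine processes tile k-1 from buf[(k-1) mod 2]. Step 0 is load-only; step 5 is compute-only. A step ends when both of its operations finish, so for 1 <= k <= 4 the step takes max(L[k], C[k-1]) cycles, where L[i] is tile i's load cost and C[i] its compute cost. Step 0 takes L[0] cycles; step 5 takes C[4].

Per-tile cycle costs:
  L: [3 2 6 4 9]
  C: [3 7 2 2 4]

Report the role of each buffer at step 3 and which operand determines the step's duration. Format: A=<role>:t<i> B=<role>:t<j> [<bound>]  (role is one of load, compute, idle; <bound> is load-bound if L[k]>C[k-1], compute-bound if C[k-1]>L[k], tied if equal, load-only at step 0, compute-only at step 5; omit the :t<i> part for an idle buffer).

step 3: A=compute:t2 B=load:t3 [load-bound]

k=0 load=t0/3c comp=- wait=3 total=3
k=1 load=t1/2c comp=t0/3c wait=3 total=6
k=2 load=t2/6c comp=t1/7c wait=7 total=13
k=3 load=t3/4c comp=t2/2c wait=4 total=17
k=4 load=t4/9c comp=t3/2c wait=9 total=26
k=5 load=- comp=t4/4c wait=4 total=30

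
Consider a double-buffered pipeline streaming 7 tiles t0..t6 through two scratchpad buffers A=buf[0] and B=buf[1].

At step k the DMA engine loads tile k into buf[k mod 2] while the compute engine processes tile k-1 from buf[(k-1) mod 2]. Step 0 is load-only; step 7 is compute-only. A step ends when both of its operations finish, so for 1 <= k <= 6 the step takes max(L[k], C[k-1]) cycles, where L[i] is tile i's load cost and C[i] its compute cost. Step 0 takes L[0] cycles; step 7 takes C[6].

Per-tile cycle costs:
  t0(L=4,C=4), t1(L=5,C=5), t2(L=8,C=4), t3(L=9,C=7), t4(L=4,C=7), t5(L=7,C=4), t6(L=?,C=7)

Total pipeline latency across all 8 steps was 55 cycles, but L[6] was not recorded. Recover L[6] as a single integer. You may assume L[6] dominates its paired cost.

L[6] = 8

step 0 = dur = L[0]=4 = 4
step 1 = dur = max(L[1]=5, C[0]=4) = 5
step 2 = dur = max(L[2]=8, C[1]=5) = 8
step 3 = dur = max(L[3]=9, C[2]=4) = 9
step 4 = dur = max(L[4]=4, C[3]=7) = 7
step 5 = dur = max(L[5]=7, C[4]=7) = 7
step 6 = dur = max(L[6]=?, C[5]=4) = L[6]  (unknown; binding)
step 7 = dur = C[6]=7 = 7
sum of known step durations = 47
dur[6] = total - known = 55 - 47 = 8
L[6] is the binding max in step 6, so L[6] = dur[6] = 8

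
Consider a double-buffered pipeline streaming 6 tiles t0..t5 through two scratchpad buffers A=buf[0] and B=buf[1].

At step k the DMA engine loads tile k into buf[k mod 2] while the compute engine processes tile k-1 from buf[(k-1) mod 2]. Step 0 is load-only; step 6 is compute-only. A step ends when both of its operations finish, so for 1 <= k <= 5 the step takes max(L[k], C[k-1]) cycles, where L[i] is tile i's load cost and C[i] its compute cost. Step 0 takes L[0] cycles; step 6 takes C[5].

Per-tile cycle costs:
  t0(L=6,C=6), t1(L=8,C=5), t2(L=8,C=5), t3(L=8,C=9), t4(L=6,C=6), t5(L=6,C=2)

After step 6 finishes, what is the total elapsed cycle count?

end_cycle[6] = 47

[0] DMA t0→A (6c) ∥ CU idle ⇒ 6c, clock 6
[1] DMA t1→B (8c) ∥ CU A:t0 (6c) ⇒ 8c, clock 14
[2] DMA t2→A (8c) ∥ CU B:t1 (5c) ⇒ 8c, clock 22
[3] DMA t3→B (8c) ∥ CU A:t2 (5c) ⇒ 8c, clock 30
[4] DMA t4→A (6c) ∥ CU B:t3 (9c) ⇒ 9c, clock 39
[5] DMA t5→B (6c) ∥ CU A:t4 (6c) ⇒ 6c, clock 45
[6] DMA idle ∥ CU B:t5 (2c) ⇒ 2c, clock 47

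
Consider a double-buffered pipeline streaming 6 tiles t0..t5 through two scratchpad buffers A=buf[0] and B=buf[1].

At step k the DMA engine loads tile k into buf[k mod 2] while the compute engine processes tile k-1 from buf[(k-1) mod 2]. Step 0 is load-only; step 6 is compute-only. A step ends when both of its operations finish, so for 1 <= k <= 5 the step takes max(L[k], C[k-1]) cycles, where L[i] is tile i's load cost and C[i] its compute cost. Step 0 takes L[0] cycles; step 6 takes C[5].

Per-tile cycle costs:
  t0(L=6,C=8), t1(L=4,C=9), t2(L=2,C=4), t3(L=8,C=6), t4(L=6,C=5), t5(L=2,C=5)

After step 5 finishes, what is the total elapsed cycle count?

k=0 load=t0/6c comp=- wait=6 total=6
k=1 load=t1/4c comp=t0/8c wait=8 total=14
k=2 load=t2/2c comp=t1/9c wait=9 total=23
k=3 load=t3/8c comp=t2/4c wait=8 total=31
k=4 load=t4/6c comp=t3/6c wait=6 total=37
k=5 load=t5/2c comp=t4/5c wait=5 total=42
k=6 load=- comp=t5/5c wait=5 total=47

end_cycle[5] = 42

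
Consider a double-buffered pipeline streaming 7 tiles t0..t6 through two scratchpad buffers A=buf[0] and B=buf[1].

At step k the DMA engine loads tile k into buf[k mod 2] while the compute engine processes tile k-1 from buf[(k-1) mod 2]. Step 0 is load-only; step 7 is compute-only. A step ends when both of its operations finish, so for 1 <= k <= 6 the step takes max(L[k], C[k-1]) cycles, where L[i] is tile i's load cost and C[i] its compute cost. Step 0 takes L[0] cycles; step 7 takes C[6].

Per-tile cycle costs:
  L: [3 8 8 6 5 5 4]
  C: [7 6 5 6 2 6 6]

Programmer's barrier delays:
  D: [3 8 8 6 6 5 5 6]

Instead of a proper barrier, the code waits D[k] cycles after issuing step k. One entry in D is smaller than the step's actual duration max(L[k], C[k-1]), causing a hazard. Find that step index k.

hazard at step 6

k=0 barrier L[0]=3→3c, D[0]=3 ok
k=1 barrier max(L[1]=8,C[0]=7)→8c, D[1]=8 ok
k=2 barrier max(L[2]=8,C[1]=6)→8c, D[2]=8 ok
k=3 barrier max(L[3]=6,C[2]=5)→6c, D[3]=6 ok
k=4 barrier max(L[4]=5,C[3]=6)→6c, D[4]=6 ok
k=5 barrier max(L[5]=5,C[4]=2)→5c, D[5]=5 ok
k=6 barrier max(L[6]=4,C[5]=6)→6c, D[6]=5 SHORT
k=7 barrier C[6]=6→6c, D[7]=6 ok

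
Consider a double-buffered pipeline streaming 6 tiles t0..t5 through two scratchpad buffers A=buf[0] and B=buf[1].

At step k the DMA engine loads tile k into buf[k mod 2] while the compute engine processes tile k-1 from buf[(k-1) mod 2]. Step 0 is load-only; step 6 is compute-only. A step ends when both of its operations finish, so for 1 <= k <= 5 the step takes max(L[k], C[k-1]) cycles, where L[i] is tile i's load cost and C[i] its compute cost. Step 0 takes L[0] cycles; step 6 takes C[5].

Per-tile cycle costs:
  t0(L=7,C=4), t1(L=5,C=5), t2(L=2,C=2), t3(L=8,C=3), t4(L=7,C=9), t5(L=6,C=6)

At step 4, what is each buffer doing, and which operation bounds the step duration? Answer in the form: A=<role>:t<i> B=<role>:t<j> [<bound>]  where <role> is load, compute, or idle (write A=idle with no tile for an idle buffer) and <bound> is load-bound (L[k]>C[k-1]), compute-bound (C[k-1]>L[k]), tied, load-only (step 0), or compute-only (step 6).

[0] DMA t0→A (7c) ∥ CU idle ⇒ 7c, clock 7
[1] DMA t1→B (5c) ∥ CU A:t0 (4c) ⇒ 5c, clock 12
[2] DMA t2→A (2c) ∥ CU B:t1 (5c) ⇒ 5c, clock 17
[3] DMA t3→B (8c) ∥ CU A:t2 (2c) ⇒ 8c, clock 25
[4] DMA t4→A (7c) ∥ CU B:t3 (3c) ⇒ 7c, clock 32
[5] DMA t5→B (6c) ∥ CU A:t4 (9c) ⇒ 9c, clock 41
[6] DMA idle ∥ CU B:t5 (6c) ⇒ 6c, clock 47

step 4: A=load:t4 B=compute:t3 [load-bound]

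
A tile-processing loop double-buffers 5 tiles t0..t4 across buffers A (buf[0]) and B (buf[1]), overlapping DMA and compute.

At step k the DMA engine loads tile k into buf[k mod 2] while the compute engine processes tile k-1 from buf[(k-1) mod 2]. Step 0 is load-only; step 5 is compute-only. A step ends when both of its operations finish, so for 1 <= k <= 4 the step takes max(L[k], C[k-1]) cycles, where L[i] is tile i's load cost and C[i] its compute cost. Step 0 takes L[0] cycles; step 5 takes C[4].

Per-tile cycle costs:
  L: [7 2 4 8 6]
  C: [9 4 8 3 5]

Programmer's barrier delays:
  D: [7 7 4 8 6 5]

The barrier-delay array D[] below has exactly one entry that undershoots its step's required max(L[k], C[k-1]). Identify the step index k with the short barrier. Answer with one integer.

k=0 barrier L[0]=7→7c, D[0]=7 ok
k=1 barrier max(L[1]=2,C[0]=9)→9c, D[1]=7 SHORT
k=2 barrier max(L[2]=4,C[1]=4)→4c, D[2]=4 ok
k=3 barrier max(L[3]=8,C[2]=8)→8c, D[3]=8 ok
k=4 barrier max(L[4]=6,C[3]=3)→6c, D[4]=6 ok
k=5 barrier C[4]=5→5c, D[5]=5 ok

hazard at step 1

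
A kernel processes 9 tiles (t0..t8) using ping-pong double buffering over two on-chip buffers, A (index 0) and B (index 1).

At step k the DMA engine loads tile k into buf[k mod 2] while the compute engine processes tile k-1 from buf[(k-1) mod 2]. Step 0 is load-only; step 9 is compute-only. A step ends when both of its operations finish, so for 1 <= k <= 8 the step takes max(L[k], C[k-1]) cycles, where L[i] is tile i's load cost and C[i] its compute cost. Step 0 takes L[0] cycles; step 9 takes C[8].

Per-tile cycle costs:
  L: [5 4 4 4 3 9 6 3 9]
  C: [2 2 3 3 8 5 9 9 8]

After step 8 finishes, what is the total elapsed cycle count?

step 0: L[0]=5 → dur=5, Σ=5 | A=load:t0 B=idle [load-only]
step 1: L[1]=4 C[0]=2 → dur=4, Σ=9 | A=compute:t0 B=load:t1 [load-bound]
step 2: L[2]=4 C[1]=2 → dur=4, Σ=13 | A=load:t2 B=compute:t1 [load-bound]
step 3: L[3]=4 C[2]=3 → dur=4, Σ=17 | A=compute:t2 B=load:t3 [load-bound]
step 4: L[4]=3 C[3]=3 → dur=3, Σ=20 | A=load:t4 B=compute:t3 [tied]
step 5: L[5]=9 C[4]=8 → dur=9, Σ=29 | A=compute:t4 B=load:t5 [load-bound]
step 6: L[6]=6 C[5]=5 → dur=6, Σ=35 | A=load:t6 B=compute:t5 [load-bound]
step 7: L[7]=3 C[6]=9 → dur=9, Σ=44 | A=compute:t6 B=load:t7 [compute-bound]
step 8: L[8]=9 C[7]=9 → dur=9, Σ=53 | A=load:t8 B=compute:t7 [tied]
step 9: C[8]=8 → dur=8, Σ=61 | A=compute:t8 B=idle [compute-only]

end_cycle[8] = 53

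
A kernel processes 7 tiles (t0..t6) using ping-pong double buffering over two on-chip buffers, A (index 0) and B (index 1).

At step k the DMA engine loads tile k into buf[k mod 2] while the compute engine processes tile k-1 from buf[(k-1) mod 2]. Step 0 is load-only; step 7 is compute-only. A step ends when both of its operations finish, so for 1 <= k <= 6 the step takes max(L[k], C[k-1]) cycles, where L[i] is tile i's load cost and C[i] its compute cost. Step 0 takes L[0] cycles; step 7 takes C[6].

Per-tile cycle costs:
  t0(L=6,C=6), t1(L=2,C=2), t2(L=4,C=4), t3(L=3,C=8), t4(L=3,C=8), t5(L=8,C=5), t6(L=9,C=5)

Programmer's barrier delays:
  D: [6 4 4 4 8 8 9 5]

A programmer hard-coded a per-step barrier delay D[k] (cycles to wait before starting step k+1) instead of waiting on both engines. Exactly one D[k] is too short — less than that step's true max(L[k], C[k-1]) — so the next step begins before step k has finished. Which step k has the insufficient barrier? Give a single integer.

hazard at step 1

[0] required=L[0]=6=6 vs D=6 ok
[1] required=max(L[1]=2,C[0]=6)=6 vs D=4 SHORT
[2] required=max(L[2]=4,C[1]=2)=4 vs D=4 ok
[3] required=max(L[3]=3,C[2]=4)=4 vs D=4 ok
[4] required=max(L[4]=3,C[3]=8)=8 vs D=8 ok
[5] required=max(L[5]=8,C[4]=8)=8 vs D=8 ok
[6] required=max(L[6]=9,C[5]=5)=9 vs D=9 ok
[7] required=C[6]=5=5 vs D=5 ok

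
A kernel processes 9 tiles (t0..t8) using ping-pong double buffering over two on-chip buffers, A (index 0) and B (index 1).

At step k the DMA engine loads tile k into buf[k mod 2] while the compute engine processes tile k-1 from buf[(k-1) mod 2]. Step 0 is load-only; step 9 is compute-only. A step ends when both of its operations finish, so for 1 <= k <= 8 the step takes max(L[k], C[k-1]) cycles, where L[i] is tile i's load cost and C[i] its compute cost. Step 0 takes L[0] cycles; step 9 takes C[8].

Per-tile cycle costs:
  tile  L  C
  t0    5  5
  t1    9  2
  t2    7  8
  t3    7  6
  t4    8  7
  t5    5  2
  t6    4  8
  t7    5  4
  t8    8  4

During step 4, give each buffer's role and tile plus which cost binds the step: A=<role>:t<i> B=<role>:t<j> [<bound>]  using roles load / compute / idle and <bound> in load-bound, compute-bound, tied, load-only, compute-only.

step 4: A=load:t4 B=compute:t3 [load-bound]

step 0: L[0]=5 → dur=5, Σ=5 | A=load:t0 B=idle [load-only]
step 1: L[1]=9 C[0]=5 → dur=9, Σ=14 | A=compute:t0 B=load:t1 [load-bound]
step 2: L[2]=7 C[1]=2 → dur=7, Σ=21 | A=load:t2 B=compute:t1 [load-bound]
step 3: L[3]=7 C[2]=8 → dur=8, Σ=29 | A=compute:t2 B=load:t3 [compute-bound]
step 4: L[4]=8 C[3]=6 → dur=8, Σ=37 | A=load:t4 B=compute:t3 [load-bound]
step 5: L[5]=5 C[4]=7 → dur=7, Σ=44 | A=compute:t4 B=load:t5 [compute-bound]
step 6: L[6]=4 C[5]=2 → dur=4, Σ=48 | A=load:t6 B=compute:t5 [load-bound]
step 7: L[7]=5 C[6]=8 → dur=8, Σ=56 | A=compute:t6 B=load:t7 [compute-bound]
step 8: L[8]=8 C[7]=4 → dur=8, Σ=64 | A=load:t8 B=compute:t7 [load-bound]
step 9: C[8]=4 → dur=4, Σ=68 | A=compute:t8 B=idle [compute-only]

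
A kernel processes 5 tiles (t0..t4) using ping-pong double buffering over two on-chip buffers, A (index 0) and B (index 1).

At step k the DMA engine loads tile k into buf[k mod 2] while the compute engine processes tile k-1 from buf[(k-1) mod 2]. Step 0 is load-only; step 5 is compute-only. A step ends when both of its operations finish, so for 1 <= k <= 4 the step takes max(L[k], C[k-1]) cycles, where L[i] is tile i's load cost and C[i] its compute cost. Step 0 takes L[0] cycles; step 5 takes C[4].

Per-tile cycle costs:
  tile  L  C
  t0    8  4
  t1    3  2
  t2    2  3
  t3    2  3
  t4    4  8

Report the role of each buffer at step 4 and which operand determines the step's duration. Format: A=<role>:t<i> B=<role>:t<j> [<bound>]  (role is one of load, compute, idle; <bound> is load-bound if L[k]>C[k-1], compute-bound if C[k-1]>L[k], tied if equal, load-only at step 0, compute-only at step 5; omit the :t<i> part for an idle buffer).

step 4: A=load:t4 B=compute:t3 [load-bound]

step 0: L[0]=8 → dur=8, Σ=8 | A=load:t0 B=idle [load-only]
step 1: L[1]=3 C[0]=4 → dur=4, Σ=12 | A=compute:t0 B=load:t1 [compute-bound]
step 2: L[2]=2 C[1]=2 → dur=2, Σ=14 | A=load:t2 B=compute:t1 [tied]
step 3: L[3]=2 C[2]=3 → dur=3, Σ=17 | A=compute:t2 B=load:t3 [compute-bound]
step 4: L[4]=4 C[3]=3 → dur=4, Σ=21 | A=load:t4 B=compute:t3 [load-bound]
step 5: C[4]=8 → dur=8, Σ=29 | A=compute:t4 B=idle [compute-only]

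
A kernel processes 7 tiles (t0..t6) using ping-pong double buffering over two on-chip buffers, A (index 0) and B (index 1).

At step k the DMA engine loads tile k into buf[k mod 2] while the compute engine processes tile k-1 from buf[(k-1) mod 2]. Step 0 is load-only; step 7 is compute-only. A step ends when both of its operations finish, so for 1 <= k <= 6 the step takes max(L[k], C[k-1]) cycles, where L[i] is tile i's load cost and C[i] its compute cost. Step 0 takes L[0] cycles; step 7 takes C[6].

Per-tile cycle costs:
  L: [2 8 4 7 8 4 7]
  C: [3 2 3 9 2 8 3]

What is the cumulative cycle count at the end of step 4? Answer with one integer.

step 0: L[0]=2 → dur=2, Σ=2 | A=load:t0 B=idle [load-only]
step 1: L[1]=8 C[0]=3 → dur=8, Σ=10 | A=compute:t0 B=load:t1 [load-bound]
step 2: L[2]=4 C[1]=2 → dur=4, Σ=14 | A=load:t2 B=compute:t1 [load-bound]
step 3: L[3]=7 C[2]=3 → dur=7, Σ=21 | A=compute:t2 B=load:t3 [load-bound]
step 4: L[4]=8 C[3]=9 → dur=9, Σ=30 | A=load:t4 B=compute:t3 [compute-bound]
step 5: L[5]=4 C[4]=2 → dur=4, Σ=34 | A=compute:t4 B=load:t5 [load-bound]
step 6: L[6]=7 C[5]=8 → dur=8, Σ=42 | A=load:t6 B=compute:t5 [compute-bound]
step 7: C[6]=3 → dur=3, Σ=45 | A=compute:t6 B=idle [compute-only]

end_cycle[4] = 30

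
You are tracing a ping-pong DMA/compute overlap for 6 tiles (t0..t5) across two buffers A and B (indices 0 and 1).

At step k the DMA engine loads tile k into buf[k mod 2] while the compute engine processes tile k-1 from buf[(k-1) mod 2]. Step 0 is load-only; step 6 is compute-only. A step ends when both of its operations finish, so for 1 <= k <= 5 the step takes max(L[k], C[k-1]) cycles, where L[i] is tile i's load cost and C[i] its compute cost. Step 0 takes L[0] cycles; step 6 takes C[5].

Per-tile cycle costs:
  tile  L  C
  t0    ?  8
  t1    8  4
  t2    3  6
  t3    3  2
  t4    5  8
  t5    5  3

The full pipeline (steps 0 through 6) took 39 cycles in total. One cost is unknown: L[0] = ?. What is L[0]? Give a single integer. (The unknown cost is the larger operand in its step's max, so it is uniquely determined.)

step 0 = dur = L[0]=? = L[0]  (unknown; binding)
step 1 = dur = max(L[1]=8, C[0]=8) = 8
step 2 = dur = max(L[2]=3, C[1]=4) = 4
step 3 = dur = max(L[3]=3, C[2]=6) = 6
step 4 = dur = max(L[4]=5, C[3]=2) = 5
step 5 = dur = max(L[5]=5, C[4]=8) = 8
step 6 = dur = C[5]=3 = 3
sum of known step durations = 34
dur[0] = total - known = 39 - 34 = 5
L[0] is the binding max in step 0, so L[0] = dur[0] = 5

L[0] = 5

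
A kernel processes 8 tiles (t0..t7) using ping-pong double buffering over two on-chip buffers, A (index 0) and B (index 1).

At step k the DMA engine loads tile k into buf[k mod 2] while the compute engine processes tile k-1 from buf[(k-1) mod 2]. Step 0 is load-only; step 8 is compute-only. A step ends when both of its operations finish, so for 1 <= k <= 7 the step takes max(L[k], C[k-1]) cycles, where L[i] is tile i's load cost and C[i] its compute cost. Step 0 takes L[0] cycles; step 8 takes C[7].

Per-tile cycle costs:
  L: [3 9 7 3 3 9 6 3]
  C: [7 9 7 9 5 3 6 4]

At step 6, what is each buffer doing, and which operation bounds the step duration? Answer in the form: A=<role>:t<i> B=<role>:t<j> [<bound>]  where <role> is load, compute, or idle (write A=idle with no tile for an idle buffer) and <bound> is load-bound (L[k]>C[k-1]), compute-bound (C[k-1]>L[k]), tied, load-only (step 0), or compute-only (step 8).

[0] DMA t0→A (3c) ∥ CU idle ⇒ 3c, clock 3
[1] DMA t1→B (9c) ∥ CU A:t0 (7c) ⇒ 9c, clock 12
[2] DMA t2→A (7c) ∥ CU B:t1 (9c) ⇒ 9c, clock 21
[3] DMA t3→B (3c) ∥ CU A:t2 (7c) ⇒ 7c, clock 28
[4] DMA t4→A (3c) ∥ CU B:t3 (9c) ⇒ 9c, clock 37
[5] DMA t5→B (9c) ∥ CU A:t4 (5c) ⇒ 9c, clock 46
[6] DMA t6→A (6c) ∥ CU B:t5 (3c) ⇒ 6c, clock 52
[7] DMA t7→B (3c) ∥ CU A:t6 (6c) ⇒ 6c, clock 58
[8] DMA idle ∥ CU B:t7 (4c) ⇒ 4c, clock 62

step 6: A=load:t6 B=compute:t5 [load-bound]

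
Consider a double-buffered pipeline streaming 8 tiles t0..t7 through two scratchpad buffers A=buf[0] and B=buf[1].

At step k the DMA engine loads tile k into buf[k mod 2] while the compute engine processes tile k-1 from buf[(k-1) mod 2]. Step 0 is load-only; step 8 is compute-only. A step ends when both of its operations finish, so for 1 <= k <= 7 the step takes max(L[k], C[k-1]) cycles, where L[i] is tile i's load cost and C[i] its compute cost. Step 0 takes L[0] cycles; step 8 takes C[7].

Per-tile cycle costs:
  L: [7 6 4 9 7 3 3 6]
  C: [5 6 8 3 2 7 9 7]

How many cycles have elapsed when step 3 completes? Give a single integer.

[0] DMA t0→A (7c) ∥ CU idle ⇒ 7c, clock 7
[1] DMA t1→B (6c) ∥ CU A:t0 (5c) ⇒ 6c, clock 13
[2] DMA t2→A (4c) ∥ CU B:t1 (6c) ⇒ 6c, clock 19
[3] DMA t3→B (9c) ∥ CU A:t2 (8c) ⇒ 9c, clock 28
[4] DMA t4→A (7c) ∥ CU B:t3 (3c) ⇒ 7c, clock 35
[5] DMA t5→B (3c) ∥ CU A:t4 (2c) ⇒ 3c, clock 38
[6] DMA t6→A (3c) ∥ CU B:t5 (7c) ⇒ 7c, clock 45
[7] DMA t7→B (6c) ∥ CU A:t6 (9c) ⇒ 9c, clock 54
[8] DMA idle ∥ CU B:t7 (7c) ⇒ 7c, clock 61

end_cycle[3] = 28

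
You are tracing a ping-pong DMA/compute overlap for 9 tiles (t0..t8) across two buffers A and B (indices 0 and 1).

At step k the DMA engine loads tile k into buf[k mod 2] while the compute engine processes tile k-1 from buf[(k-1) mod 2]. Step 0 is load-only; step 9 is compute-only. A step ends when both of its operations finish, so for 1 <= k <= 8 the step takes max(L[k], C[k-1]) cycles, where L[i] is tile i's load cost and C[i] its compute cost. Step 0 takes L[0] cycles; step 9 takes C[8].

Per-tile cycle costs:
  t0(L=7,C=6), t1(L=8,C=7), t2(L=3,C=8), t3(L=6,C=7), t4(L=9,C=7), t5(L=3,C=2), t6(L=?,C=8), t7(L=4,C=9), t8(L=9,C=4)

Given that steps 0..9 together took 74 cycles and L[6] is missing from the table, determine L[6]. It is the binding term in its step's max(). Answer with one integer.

step 0 → dur = L[0]=7 = 7
step 1 → dur = max(L[1]=8, C[0]=6) = 8
step 2 → dur = max(L[2]=3, C[1]=7) = 7
step 3 → dur = max(L[3]=6, C[2]=8) = 8
step 4 → dur = max(L[4]=9, C[3]=7) = 9
step 5 → dur = max(L[5]=3, C[4]=7) = 7
step 6 → dur = max(L[6]=?, C[5]=2) = L[6]  (unknown; binding)
step 7 → dur = max(L[7]=4, C[6]=8) = 8
step 8 → dur = max(L[8]=9, C[7]=9) = 9
step 9 → dur = C[8]=4 = 4
sum of known step durations = 67
dur[6] = total - known = 74 - 67 = 7
L[6] is the binding max in step 6, so L[6] = dur[6] = 7

L[6] = 7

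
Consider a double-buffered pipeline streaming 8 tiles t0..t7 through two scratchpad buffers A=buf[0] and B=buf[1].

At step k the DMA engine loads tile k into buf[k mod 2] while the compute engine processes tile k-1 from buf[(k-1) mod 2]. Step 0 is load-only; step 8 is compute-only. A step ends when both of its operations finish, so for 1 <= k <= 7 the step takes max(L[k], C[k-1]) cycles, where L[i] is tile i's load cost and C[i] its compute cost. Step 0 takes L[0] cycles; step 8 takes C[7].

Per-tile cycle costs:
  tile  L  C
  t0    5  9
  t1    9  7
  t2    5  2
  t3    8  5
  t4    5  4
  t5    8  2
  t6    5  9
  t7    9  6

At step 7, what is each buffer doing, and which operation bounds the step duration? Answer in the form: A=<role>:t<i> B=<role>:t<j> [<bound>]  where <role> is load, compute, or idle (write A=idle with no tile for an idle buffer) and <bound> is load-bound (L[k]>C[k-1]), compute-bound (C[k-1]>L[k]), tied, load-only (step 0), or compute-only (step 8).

  0. 5=5c; end=5; A:t0 B:-
  1. max(9,9)=9c; end=14; A:t0 B:t1
  2. max(5,7)=7c; end=21; A:t2 B:t1
  3. max(8,2)=8c; end=29; A:t2 B:t3
  4. max(5,5)=5c; end=34; A:t4 B:t3
  5. max(8,4)=8c; end=42; A:t4 B:t5
  6. max(5,2)=5c; end=47; A:t6 B:t5
  7. max(9,9)=9c; end=56; A:t6 B:t7
  8. 6=6c; end=62; A:t6 B:t7

step 7: A=compute:t6 B=load:t7 [tied]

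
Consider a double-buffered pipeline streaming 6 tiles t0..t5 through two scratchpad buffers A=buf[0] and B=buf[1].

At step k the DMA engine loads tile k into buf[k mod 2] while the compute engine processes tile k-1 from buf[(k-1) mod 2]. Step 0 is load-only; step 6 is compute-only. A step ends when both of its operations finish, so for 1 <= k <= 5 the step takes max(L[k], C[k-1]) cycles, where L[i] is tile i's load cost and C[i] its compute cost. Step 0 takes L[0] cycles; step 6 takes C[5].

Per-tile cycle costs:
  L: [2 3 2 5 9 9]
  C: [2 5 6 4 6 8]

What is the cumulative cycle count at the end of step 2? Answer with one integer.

k=0 load=t0/2c comp=- wait=2 total=2
k=1 load=t1/3c comp=t0/2c wait=3 total=5
k=2 load=t2/2c comp=t1/5c wait=5 total=10
k=3 load=t3/5c comp=t2/6c wait=6 total=16
k=4 load=t4/9c comp=t3/4c wait=9 total=25
k=5 load=t5/9c comp=t4/6c wait=9 total=34
k=6 load=- comp=t5/8c wait=8 total=42

end_cycle[2] = 10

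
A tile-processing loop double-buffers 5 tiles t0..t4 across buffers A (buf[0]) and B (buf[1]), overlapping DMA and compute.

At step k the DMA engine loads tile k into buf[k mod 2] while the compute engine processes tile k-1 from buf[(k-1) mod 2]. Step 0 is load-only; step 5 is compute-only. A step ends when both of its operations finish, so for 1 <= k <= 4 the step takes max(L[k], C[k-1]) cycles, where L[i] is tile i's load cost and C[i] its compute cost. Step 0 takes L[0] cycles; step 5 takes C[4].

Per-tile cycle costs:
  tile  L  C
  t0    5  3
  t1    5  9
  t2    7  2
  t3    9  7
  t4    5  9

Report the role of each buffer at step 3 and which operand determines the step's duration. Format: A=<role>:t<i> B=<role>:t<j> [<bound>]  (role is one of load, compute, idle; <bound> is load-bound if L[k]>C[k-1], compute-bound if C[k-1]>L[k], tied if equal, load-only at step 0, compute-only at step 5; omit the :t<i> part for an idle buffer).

  0. 5=5c; end=5; A:t0 B:-
  1. max(5,3)=5c; end=10; A:t0 B:t1
  2. max(7,9)=9c; end=19; A:t2 B:t1
  3. max(9,2)=9c; end=28; A:t2 B:t3
  4. max(5,7)=7c; end=35; A:t4 B:t3
  5. 9=9c; end=44; A:t4 B:t3

step 3: A=compute:t2 B=load:t3 [load-bound]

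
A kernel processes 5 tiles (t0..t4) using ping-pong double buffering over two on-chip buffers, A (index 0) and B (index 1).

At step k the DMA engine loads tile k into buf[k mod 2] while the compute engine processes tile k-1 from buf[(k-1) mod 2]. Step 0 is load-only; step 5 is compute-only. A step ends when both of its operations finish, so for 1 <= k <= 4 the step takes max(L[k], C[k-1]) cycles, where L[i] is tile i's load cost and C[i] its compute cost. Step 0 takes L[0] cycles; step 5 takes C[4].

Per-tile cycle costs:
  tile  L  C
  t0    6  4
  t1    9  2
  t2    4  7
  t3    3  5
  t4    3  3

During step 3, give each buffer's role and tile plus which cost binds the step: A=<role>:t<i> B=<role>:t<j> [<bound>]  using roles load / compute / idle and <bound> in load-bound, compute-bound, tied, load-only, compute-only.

step 3: A=compute:t2 B=load:t3 [compute-bound]

[0] DMA t0→A (6c) ∥ CU idle ⇒ 6c, clock 6
[1] DMA t1→B (9c) ∥ CU A:t0 (4c) ⇒ 9c, clock 15
[2] DMA t2→A (4c) ∥ CU B:t1 (2c) ⇒ 4c, clock 19
[3] DMA t3→B (3c) ∥ CU A:t2 (7c) ⇒ 7c, clock 26
[4] DMA t4→A (3c) ∥ CU B:t3 (5c) ⇒ 5c, clock 31
[5] DMA idle ∥ CU A:t4 (3c) ⇒ 3c, clock 34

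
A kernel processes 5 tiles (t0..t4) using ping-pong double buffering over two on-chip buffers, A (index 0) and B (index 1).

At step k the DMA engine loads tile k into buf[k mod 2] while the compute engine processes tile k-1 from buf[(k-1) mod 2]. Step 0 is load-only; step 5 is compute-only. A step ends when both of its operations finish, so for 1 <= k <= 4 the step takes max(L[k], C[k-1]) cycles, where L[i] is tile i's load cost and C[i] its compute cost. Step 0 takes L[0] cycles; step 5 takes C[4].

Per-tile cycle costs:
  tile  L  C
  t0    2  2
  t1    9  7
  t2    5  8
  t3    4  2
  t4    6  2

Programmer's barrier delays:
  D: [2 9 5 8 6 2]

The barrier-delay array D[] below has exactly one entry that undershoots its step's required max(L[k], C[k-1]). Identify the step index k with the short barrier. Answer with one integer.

k=0 barrier L[0]=2→2c, D[0]=2 ok
k=1 barrier max(L[1]=9,C[0]=2)→9c, D[1]=9 ok
k=2 barrier max(L[2]=5,C[1]=7)→7c, D[2]=5 SHORT
k=3 barrier max(L[3]=4,C[2]=8)→8c, D[3]=8 ok
k=4 barrier max(L[4]=6,C[3]=2)→6c, D[4]=6 ok
k=5 barrier C[4]=2→2c, D[5]=2 ok

hazard at step 2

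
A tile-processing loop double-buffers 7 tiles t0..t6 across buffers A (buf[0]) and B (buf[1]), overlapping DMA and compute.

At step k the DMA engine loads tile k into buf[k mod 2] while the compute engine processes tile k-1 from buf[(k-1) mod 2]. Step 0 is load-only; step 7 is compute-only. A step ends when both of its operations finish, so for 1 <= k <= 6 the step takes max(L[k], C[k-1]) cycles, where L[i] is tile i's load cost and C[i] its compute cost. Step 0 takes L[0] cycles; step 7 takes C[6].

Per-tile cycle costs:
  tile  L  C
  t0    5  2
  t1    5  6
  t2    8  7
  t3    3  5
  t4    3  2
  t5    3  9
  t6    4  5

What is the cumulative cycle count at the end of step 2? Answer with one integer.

step 0: L[0]=5 → dur=5, Σ=5 | A=load:t0 B=idle [load-only]
step 1: L[1]=5 C[0]=2 → dur=5, Σ=10 | A=compute:t0 B=load:t1 [load-bound]
step 2: L[2]=8 C[1]=6 → dur=8, Σ=18 | A=load:t2 B=compute:t1 [load-bound]
step 3: L[3]=3 C[2]=7 → dur=7, Σ=25 | A=compute:t2 B=load:t3 [compute-bound]
step 4: L[4]=3 C[3]=5 → dur=5, Σ=30 | A=load:t4 B=compute:t3 [compute-bound]
step 5: L[5]=3 C[4]=2 → dur=3, Σ=33 | A=compute:t4 B=load:t5 [load-bound]
step 6: L[6]=4 C[5]=9 → dur=9, Σ=42 | A=load:t6 B=compute:t5 [compute-bound]
step 7: C[6]=5 → dur=5, Σ=47 | A=compute:t6 B=idle [compute-only]

end_cycle[2] = 18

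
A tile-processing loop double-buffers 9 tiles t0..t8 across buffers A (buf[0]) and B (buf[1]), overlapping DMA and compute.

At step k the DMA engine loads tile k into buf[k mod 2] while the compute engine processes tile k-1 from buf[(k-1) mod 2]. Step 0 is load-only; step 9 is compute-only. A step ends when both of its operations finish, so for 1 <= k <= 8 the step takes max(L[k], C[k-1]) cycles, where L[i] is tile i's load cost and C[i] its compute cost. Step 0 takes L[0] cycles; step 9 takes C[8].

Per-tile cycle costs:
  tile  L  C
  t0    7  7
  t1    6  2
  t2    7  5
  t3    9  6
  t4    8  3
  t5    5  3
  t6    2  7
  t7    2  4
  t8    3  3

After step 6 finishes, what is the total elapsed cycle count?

  0. 7=7c; end=7; A:t0 B:-
  1. max(6,7)=7c; end=14; A:t0 B:t1
  2. max(7,2)=7c; end=21; A:t2 B:t1
  3. max(9,5)=9c; end=30; A:t2 B:t3
  4. max(8,6)=8c; end=38; A:t4 B:t3
  5. max(5,3)=5c; end=43; A:t4 B:t5
  6. max(2,3)=3c; end=46; A:t6 B:t5
  7. max(2,7)=7c; end=53; A:t6 B:t7
  8. max(3,4)=4c; end=57; A:t8 B:t7
  9. 3=3c; end=60; A:t8 B:t7

end_cycle[6] = 46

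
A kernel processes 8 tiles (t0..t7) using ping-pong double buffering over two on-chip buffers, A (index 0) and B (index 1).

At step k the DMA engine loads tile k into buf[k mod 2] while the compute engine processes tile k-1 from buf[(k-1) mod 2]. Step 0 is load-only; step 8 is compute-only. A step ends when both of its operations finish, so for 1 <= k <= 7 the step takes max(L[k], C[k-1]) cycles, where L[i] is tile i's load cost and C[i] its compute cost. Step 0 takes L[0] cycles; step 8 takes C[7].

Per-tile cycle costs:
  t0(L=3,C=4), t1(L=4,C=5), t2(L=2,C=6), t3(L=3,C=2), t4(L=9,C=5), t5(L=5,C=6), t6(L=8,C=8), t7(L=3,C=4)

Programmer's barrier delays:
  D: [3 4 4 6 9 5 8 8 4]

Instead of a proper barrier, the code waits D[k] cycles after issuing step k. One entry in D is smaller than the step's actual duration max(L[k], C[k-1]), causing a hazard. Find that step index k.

hazard at step 2

[0] required=L[0]=3=3 vs D=3 ok
[1] required=max(L[1]=4,C[0]=4)=4 vs D=4 ok
[2] required=max(L[2]=2,C[1]=5)=5 vs D=4 SHORT
[3] required=max(L[3]=3,C[2]=6)=6 vs D=6 ok
[4] required=max(L[4]=9,C[3]=2)=9 vs D=9 ok
[5] required=max(L[5]=5,C[4]=5)=5 vs D=5 ok
[6] required=max(L[6]=8,C[5]=6)=8 vs D=8 ok
[7] required=max(L[7]=3,C[6]=8)=8 vs D=8 ok
[8] required=C[7]=4=4 vs D=4 ok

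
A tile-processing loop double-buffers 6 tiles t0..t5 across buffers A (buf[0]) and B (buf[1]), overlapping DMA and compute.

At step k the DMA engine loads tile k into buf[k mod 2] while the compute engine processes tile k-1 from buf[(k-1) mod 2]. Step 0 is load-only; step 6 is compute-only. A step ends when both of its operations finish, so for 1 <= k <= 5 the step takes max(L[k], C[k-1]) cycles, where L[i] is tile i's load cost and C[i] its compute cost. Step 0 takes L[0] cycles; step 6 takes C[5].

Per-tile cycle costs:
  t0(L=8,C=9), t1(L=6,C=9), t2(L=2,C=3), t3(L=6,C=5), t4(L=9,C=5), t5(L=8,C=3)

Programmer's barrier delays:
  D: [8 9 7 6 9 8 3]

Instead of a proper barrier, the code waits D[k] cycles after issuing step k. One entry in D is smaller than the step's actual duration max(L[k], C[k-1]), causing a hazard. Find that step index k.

hazard at step 2

[0] required=L[0]=8=8 vs D=8 ok
[1] required=max(L[1]=6,C[0]=9)=9 vs D=9 ok
[2] required=max(L[2]=2,C[1]=9)=9 vs D=7 SHORT
[3] required=max(L[3]=6,C[2]=3)=6 vs D=6 ok
[4] required=max(L[4]=9,C[3]=5)=9 vs D=9 ok
[5] required=max(L[5]=8,C[4]=5)=8 vs D=8 ok
[6] required=C[5]=3=3 vs D=3 ok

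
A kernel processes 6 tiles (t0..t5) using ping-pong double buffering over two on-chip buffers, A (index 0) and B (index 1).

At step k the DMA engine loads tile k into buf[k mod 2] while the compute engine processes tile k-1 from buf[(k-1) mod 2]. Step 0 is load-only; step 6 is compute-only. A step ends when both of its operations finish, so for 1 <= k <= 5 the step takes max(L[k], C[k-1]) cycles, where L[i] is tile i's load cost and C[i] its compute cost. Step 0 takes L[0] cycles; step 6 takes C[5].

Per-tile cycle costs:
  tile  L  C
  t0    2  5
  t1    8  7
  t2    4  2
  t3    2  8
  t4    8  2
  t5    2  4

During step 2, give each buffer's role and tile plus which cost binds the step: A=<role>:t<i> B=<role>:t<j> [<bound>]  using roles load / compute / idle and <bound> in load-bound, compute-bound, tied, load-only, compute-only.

step 2: A=load:t2 B=compute:t1 [compute-bound]

step 0: L[0]=2 → dur=2, Σ=2 | A=load:t0 B=idle [load-only]
step 1: L[1]=8 C[0]=5 → dur=8, Σ=10 | A=compute:t0 B=load:t1 [load-bound]
step 2: L[2]=4 C[1]=7 → dur=7, Σ=17 | A=load:t2 B=compute:t1 [compute-bound]
step 3: L[3]=2 C[2]=2 → dur=2, Σ=19 | A=compute:t2 B=load:t3 [tied]
step 4: L[4]=8 C[3]=8 → dur=8, Σ=27 | A=load:t4 B=compute:t3 [tied]
step 5: L[5]=2 C[4]=2 → dur=2, Σ=29 | A=compute:t4 B=load:t5 [tied]
step 6: C[5]=4 → dur=4, Σ=33 | A=idle B=compute:t5 [compute-only]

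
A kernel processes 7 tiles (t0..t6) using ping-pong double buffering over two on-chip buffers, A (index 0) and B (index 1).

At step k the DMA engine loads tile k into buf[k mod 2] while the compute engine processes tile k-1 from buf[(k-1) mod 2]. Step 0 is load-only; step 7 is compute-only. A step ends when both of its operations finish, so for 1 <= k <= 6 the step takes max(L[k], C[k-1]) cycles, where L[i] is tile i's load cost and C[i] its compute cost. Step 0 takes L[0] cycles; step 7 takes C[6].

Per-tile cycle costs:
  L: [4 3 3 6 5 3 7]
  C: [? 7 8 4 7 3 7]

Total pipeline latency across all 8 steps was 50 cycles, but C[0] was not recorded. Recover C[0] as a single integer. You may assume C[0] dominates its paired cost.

C[0] = 5

step 0 | dur = L[0]=4 = 4
step 1 | dur = max(L[1]=3, C[0]=?) = C[0]  (unknown; binding)
step 2 | dur = max(L[2]=3, C[1]=7) = 7
step 3 | dur = max(L[3]=6, C[2]=8) = 8
step 4 | dur = max(L[4]=5, C[3]=4) = 5
step 5 | dur = max(L[5]=3, C[4]=7) = 7
step 6 | dur = max(L[6]=7, C[5]=3) = 7
step 7 | dur = C[6]=7 = 7
sum of known step durations = 45
dur[1] = total - known = 50 - 45 = 5
C[0] is the binding max in step 1, so C[0] = dur[1] = 5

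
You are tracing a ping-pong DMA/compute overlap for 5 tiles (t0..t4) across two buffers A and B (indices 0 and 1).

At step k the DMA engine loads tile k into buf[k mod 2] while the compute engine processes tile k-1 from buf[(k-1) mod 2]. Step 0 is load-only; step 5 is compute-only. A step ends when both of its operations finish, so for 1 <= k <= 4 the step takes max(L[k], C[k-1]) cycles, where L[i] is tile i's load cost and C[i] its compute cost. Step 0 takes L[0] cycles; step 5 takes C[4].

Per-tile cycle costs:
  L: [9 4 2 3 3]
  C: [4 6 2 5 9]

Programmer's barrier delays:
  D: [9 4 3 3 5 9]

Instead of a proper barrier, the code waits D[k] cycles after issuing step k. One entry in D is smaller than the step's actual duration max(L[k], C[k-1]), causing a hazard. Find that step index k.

k=0 barrier L[0]=9→9c, D[0]=9 ok
k=1 barrier max(L[1]=4,C[0]=4)→4c, D[1]=4 ok
k=2 barrier max(L[2]=2,C[1]=6)→6c, D[2]=3 SHORT
k=3 barrier max(L[3]=3,C[2]=2)→3c, D[3]=3 ok
k=4 barrier max(L[4]=3,C[3]=5)→5c, D[4]=5 ok
k=5 barrier C[4]=9→9c, D[5]=9 ok

hazard at step 2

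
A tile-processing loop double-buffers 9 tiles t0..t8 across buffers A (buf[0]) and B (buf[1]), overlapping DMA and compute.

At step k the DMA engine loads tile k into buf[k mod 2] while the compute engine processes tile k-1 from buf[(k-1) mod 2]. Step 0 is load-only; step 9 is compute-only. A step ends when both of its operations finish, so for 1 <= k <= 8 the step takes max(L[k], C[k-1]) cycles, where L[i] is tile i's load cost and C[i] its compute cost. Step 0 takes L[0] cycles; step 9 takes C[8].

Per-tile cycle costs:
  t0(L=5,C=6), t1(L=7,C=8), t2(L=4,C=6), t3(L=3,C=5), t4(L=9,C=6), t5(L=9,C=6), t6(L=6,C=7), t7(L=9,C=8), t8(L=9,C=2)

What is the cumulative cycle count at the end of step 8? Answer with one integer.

end_cycle[8] = 68

step 0: L[0]=5 → dur=5, Σ=5 | A=load:t0 B=idle [load-only]
step 1: L[1]=7 C[0]=6 → dur=7, Σ=12 | A=compute:t0 B=load:t1 [load-bound]
step 2: L[2]=4 C[1]=8 → dur=8, Σ=20 | A=load:t2 B=compute:t1 [compute-bound]
step 3: L[3]=3 C[2]=6 → dur=6, Σ=26 | A=compute:t2 B=load:t3 [compute-bound]
step 4: L[4]=9 C[3]=5 → dur=9, Σ=35 | A=load:t4 B=compute:t3 [load-bound]
step 5: L[5]=9 C[4]=6 → dur=9, Σ=44 | A=compute:t4 B=load:t5 [load-bound]
step 6: L[6]=6 C[5]=6 → dur=6, Σ=50 | A=load:t6 B=compute:t5 [tied]
step 7: L[7]=9 C[6]=7 → dur=9, Σ=59 | A=compute:t6 B=load:t7 [load-bound]
step 8: L[8]=9 C[7]=8 → dur=9, Σ=68 | A=load:t8 B=compute:t7 [load-bound]
step 9: C[8]=2 → dur=2, Σ=70 | A=compute:t8 B=idle [compute-only]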